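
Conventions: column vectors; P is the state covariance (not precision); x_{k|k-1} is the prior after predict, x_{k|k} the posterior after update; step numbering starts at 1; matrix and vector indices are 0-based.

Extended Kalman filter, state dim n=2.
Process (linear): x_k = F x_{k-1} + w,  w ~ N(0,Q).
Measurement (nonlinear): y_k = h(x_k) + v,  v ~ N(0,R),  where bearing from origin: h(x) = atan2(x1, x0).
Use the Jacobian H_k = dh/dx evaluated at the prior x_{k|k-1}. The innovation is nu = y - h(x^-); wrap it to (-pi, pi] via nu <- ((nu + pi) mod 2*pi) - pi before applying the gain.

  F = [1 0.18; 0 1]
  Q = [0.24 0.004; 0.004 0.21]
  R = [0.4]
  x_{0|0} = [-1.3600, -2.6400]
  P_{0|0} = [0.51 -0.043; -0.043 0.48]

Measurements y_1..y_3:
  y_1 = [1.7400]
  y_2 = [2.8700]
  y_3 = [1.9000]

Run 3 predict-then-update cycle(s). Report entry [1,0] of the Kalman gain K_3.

step 1: x^-=[-1.8352, -2.6400]  P^-=[0.7501 0.0474; 0.0474 0.6900]  H_jac=[0.2554 -0.1775]  S=[0.4664]  K=[0.3927; -0.2367]  nu=[-2.3649]  x^+=[-2.7639, -2.0802]  P^+=[0.6782 0.0907; 0.0907 0.6639]
step 2: x^-=[-3.1383, -2.0802]  P^-=[0.9723 0.2142; 0.2142 0.8739]  H_jac=[0.1467 -0.2214]  S=[0.4498]  K=[0.2117; -0.3602]  nu=[-0.8569]  x^+=[-3.3198, -1.7716]  P^+=[0.9522 0.2486; 0.2486 0.8155]
step 3: x^-=[-3.6387, -1.7716]  P^-=[1.3081 0.3993; 0.3993 1.0255]  H_jac=[0.1082 -0.2222]  S=[0.4467]  K=[0.1181; -0.4133]  nu=[-1.6947]  x^+=[-3.8388, -1.0712]  P^+=[1.3018 0.4212; 0.4212 0.9492]

K[1,0] = -0.4133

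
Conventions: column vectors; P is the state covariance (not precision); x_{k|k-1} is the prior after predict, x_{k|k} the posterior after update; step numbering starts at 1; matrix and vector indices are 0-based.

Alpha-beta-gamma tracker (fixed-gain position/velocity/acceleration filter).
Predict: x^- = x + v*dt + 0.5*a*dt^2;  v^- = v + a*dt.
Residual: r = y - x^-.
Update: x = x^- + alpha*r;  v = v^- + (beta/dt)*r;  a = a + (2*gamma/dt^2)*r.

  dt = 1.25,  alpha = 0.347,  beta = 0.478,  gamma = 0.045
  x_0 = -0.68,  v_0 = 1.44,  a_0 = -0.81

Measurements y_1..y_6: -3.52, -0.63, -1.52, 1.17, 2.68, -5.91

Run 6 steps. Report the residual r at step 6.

step 1: x_pred=0.4872  r=-4.0072  x^+=-0.9033  v^+=-1.1048  a^+=-1.0408
step 2: x_pred=-3.0975  r=2.4675  x^+=-2.2413  v^+=-1.4623  a^+=-0.8987
step 3: x_pred=-4.7712  r=3.2512  x^+=-3.6431  v^+=-1.3424  a^+=-0.7114
step 4: x_pred=-5.8768  r=7.0468  x^+=-3.4316  v^+=0.4631  a^+=-0.3055
step 5: x_pred=-3.0914  r=5.7714  x^+=-1.0887  v^+=2.2882  a^+=0.0269
step 6: x_pred=1.7925  r=-7.7025  x^+=-0.8803  v^+=-0.6236  a^+=-0.4167

resid = -7.7025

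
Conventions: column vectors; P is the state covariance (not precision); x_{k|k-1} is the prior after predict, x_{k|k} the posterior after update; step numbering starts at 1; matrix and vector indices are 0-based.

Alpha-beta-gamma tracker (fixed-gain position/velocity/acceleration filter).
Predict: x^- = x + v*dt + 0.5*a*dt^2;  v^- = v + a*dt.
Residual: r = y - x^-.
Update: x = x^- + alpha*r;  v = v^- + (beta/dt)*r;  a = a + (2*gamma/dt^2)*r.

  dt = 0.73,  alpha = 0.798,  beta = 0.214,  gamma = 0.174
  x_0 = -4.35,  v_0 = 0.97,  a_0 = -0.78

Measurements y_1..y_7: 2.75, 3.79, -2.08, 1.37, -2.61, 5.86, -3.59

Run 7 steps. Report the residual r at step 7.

step 1: x_pred=-3.8497  r=6.5997  x^+=1.4169  v^+=2.3353  a^+=3.5298
step 2: x_pred=4.0622  r=-0.2722  x^+=3.8450  v^+=4.8323  a^+=3.3521
step 3: x_pred=8.2657  r=-10.3457  x^+=0.0098  v^+=4.2465  a^+=-3.4040
step 4: x_pred=2.2028  r=-0.8328  x^+=1.5382  v^+=1.5174  a^+=-3.9478
step 5: x_pred=1.5941  r=-4.2041  x^+=-1.7608  v^+=-2.5969  a^+=-6.6932
step 6: x_pred=-5.4399  r=11.2999  x^+=3.5774  v^+=-4.1703  a^+=0.6860
step 7: x_pred=0.7159  r=-4.3059  x^+=-2.7202  v^+=-4.9318  a^+=-2.1259

resid = -4.3059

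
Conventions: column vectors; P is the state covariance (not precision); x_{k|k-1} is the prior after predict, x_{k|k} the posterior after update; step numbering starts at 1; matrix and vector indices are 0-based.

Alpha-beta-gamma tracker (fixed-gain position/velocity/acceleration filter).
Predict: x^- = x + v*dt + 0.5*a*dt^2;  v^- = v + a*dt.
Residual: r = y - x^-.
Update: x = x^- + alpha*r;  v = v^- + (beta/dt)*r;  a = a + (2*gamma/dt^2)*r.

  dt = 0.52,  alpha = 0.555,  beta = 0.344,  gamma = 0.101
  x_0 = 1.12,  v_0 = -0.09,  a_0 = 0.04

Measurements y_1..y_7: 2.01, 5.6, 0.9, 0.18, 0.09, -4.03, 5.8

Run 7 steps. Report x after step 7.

step 1: x_pred=1.0786  r=0.9314  x^+=1.5955  v^+=0.5470  a^+=0.7358
step 2: x_pred=1.9794  r=3.6206  x^+=3.9888  v^+=3.3247  a^+=3.4405
step 3: x_pred=6.1829  r=-5.2829  x^+=3.2509  v^+=1.6190  a^+=-0.5060
step 4: x_pred=4.0243  r=-3.8443  x^+=1.8907  v^+=-1.1873  a^+=-3.3779
step 5: x_pred=0.8166  r=-0.7266  x^+=0.4134  v^+=-3.4245  a^+=-3.9207
step 6: x_pred=-1.8975  r=-2.1325  x^+=-3.0810  v^+=-6.8740  a^+=-5.5138
step 7: x_pred=-7.4010  r=13.2010  x^+=-0.0744  v^+=-1.0082  a^+=4.3479

x_post = -0.0744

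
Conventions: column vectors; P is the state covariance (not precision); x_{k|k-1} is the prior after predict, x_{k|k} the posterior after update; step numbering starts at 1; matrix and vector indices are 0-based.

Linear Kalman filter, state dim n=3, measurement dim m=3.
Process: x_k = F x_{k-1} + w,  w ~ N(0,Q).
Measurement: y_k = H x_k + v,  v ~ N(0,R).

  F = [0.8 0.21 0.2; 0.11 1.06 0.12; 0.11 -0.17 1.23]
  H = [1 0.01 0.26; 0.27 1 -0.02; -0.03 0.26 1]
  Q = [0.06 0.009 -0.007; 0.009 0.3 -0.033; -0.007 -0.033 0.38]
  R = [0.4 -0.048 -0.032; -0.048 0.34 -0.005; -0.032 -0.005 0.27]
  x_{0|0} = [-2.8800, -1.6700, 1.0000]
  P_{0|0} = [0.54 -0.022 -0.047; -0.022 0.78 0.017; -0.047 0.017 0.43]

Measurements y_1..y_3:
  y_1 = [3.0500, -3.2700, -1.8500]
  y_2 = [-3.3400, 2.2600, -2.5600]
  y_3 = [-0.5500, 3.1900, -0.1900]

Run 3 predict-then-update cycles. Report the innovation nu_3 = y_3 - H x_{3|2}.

step 1: x^-=[-2.4547, -1.9670, 1.1971]  P^-=[0.4362 0.2198 0.0775; 0.2198 1.1871 -0.0909; 0.0775 -0.0909 1.0406]  S=[0.9509 0.2769 0.3555; 0.2769 1.6808 0.2187; 0.3555 0.2187 1.3359]  K=[0.4644 0.1304 -0.0540; -0.0115 0.7393 0.0401; 0.1345 -0.1740 0.7522]  nu=[5.2131, -0.6163, -2.6093]  x^+=[0.0267, -2.5873, 0.0430]  P^+=[0.1860 -0.0282 -0.0172; -0.0282 0.2581 -0.0605; -0.0172 -0.0605 0.2149]
step 2: x^-=[-0.5133, -2.7344, 0.4957]  P^-=[0.1789 0.0470 0.0254; 0.0470 0.5730 -0.1285; 0.0254 -0.1285 0.7365]  S=[0.6423 0.0173 0.1830; 0.0173 0.9566 0.0088; 0.1830 0.0088 0.9763]  K=[0.2936 0.0940 -0.0229; 0.0101 0.6147 0.0121; 0.1419 -0.1514 0.6941]  nu=[-2.9282, 5.1429, -2.3601]  x^+=[-0.8354, 0.3683, -2.3370]  P^+=[0.1161 -0.0135 -0.0090; -0.0135 0.2110 -0.0554; -0.0090 -0.0554 0.1978]
step 3: x^-=[-1.0584, 0.0181, -3.0290]  P^-=[0.1395 0.0449 0.0244; 0.0449 0.5238 -0.1142; 0.0244 -0.1142 0.7079]  S=[0.6003 0.0078 0.1762; 0.0078 0.9028 0.0107; 0.1762 0.0107 0.9519]  K=[0.2463 0.0890 -0.0131; 0.0232 0.5958 0.0107; 0.1457 -0.1443 0.6864]  nu=[1.2957, 3.3971, 2.8025]  x^+=[-0.4739, 2.1023, -1.4067]  P^+=[0.0966 -0.0077 -0.0070; -0.0077 0.2024 -0.0537; -0.0070 -0.0537 0.1951]

innov = [1.2957, 3.3971, 2.8025]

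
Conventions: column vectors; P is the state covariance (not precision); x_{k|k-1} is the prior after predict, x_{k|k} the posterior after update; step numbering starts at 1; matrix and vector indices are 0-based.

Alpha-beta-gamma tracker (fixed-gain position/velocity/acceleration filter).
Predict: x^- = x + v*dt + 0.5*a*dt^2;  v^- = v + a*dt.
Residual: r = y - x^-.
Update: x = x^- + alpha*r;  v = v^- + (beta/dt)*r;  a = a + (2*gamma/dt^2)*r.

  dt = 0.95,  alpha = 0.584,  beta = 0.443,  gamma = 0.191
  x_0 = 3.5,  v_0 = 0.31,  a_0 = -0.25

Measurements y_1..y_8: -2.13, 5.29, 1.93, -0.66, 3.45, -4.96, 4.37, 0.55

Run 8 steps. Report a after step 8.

a_post = 0.6647

step 1: x_pred=3.6817  r=-5.8117  x^+=0.2877  v^+=-2.6376  a^+=-2.7099
step 2: x_pred=-3.4409  r=8.7309  x^+=1.6580  v^+=-1.1406  a^+=0.9856
step 3: x_pred=1.0191  r=0.9109  x^+=1.5511  v^+=0.2205  a^+=1.3712
step 4: x_pred=2.3792  r=-3.0392  x^+=0.6043  v^+=0.1058  a^+=0.0848
step 5: x_pred=0.7431  r=2.7069  x^+=2.3239  v^+=1.4486  a^+=1.2305
step 6: x_pred=4.2554  r=-9.2154  x^+=-1.1264  v^+=-1.6797  a^+=-2.6701
step 7: x_pred=-3.9270  r=8.2970  x^+=0.9185  v^+=-0.3472  a^+=0.8418
step 8: x_pred=0.9684  r=-0.4184  x^+=0.7241  v^+=0.2573  a^+=0.6647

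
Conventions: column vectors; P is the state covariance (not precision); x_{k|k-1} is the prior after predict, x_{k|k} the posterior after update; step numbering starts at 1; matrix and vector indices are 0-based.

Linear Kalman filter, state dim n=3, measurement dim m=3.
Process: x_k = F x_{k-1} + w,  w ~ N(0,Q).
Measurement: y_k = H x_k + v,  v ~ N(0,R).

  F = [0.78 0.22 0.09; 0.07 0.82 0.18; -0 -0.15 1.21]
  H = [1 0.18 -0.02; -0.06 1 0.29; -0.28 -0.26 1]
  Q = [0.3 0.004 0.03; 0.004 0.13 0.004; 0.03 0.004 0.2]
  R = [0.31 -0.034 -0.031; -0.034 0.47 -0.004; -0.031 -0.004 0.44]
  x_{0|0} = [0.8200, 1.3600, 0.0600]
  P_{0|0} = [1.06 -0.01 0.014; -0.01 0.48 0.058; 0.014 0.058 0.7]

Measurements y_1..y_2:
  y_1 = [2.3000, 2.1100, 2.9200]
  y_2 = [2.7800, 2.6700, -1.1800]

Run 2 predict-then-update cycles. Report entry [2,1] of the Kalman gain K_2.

step 1: x^-=[0.9442, 1.1834, -0.1314]  P^-=[0.9746 0.1619 0.1194; 0.1619 0.4970 0.1547; 0.1194 0.1547 1.2146]  S=[1.3536 0.1898 -0.2530; 0.1898 1.1387 0.3188; -0.2530 0.3188 1.6409]  K=[0.7389 -0.0005 -0.0052; 0.1001 0.4755 -0.0890; 0.1880 0.2166 0.6822]  nu=[1.1402, 1.0214, 3.6235]  x^+=[1.7674, 1.4605, 2.7762]  P^+=[0.2338 -0.0214 0.0347; -0.0214 0.2173 0.0063; 0.0347 0.0063 0.3049]
step 2: x^-=[1.9497, 1.8211, 3.1401]  P^-=[0.4530 0.0527 0.0929; 0.0527 0.2874 0.0529; 0.0929 0.0529 0.6489]  S=[0.7875 0.0677 -0.0974; 0.0677 0.8348 0.1390; -0.0974 0.1390 1.0720]  K=[0.5846 0.0143 0.0068; 0.0910 0.3637 -0.0730; 0.1679 0.1752 0.5608]  nu=[0.5653, 0.0553, -3.3007]  x^+=[2.2585, 2.1335, 1.3937]  P^+=[0.1833 -0.0118 0.0331; -0.0118 0.1664 0.0036; 0.0331 0.0036 0.2510]

K[2,1] = 0.1752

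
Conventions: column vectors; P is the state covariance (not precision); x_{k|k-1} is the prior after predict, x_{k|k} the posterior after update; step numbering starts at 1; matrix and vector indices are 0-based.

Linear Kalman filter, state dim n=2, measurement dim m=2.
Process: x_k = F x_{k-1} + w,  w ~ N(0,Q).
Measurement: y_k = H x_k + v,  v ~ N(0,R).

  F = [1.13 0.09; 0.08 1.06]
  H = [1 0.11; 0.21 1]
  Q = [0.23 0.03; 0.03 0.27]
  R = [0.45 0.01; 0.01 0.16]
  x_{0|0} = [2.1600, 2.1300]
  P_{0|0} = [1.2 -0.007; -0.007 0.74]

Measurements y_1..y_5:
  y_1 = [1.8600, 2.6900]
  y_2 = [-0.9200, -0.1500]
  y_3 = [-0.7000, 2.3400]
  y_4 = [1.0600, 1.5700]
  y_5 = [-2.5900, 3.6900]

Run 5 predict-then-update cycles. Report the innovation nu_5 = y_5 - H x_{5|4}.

step 1: x^-=[2.6325, 2.4306]  P^-=[1.7669 0.2006; 0.2006 1.1080]  S=[2.2744 0.7082; 0.7082 1.4301]  K=[0.7828 0.0121; -0.1284 0.8678]  nu=[-1.0399, -0.2934]  x^+=[1.8150, 2.3095]  P^+=[0.3596 -0.0658; -0.0658 0.1514]
step 2: x^-=[2.2588, 2.5933]  P^-=[0.6770 -0.0023; -0.0023 0.4312]  S=[1.1317 0.1973; 0.1973 0.6201]  K=[0.5915 0.0374; -0.0859 0.7220]  nu=[-3.4640, -3.2176]  x^+=[0.0895, 0.5680]  P^+=[0.2715 -0.0451; -0.0451 0.1241]
step 3: x^-=[0.1522, 0.6093]  P^-=[0.5685 0.0120; 0.0120 0.4036]  S=[1.0260 0.1861; 0.1861 0.5937]  K=[0.5463 0.0501; -0.0732 0.7070]  nu=[-0.9192, 1.6988]  x^+=[-0.2648, 1.8775]  P^+=[0.2506 -0.0391; -0.0391 0.1206]
step 4: x^-=[-0.1302, 1.9690]  P^-=[0.5430 0.0170; 0.0170 0.4005]  S=[1.0016 0.1855; 0.1855 0.5916]  K=[0.5340 0.0541; -0.0696 0.7048]  nu=[0.9736, -0.3717]  x^+=[0.3696, 1.6393]  P^+=[0.2450 -0.0375; -0.0375 0.1199]
step 5: x^-=[0.5652, 1.7672]  P^-=[0.5362 0.0185; 0.0185 0.4000]  S=[0.9951 0.1855; 0.1855 0.5914]  K=[0.5306 0.0552; -0.0685 0.7044]  nu=[-3.3496, 1.8041]  x^+=[-1.1124, 3.2676]  P^+=[0.2434 -0.0370; -0.0370 0.1198]

innov = [-3.3496, 1.8041]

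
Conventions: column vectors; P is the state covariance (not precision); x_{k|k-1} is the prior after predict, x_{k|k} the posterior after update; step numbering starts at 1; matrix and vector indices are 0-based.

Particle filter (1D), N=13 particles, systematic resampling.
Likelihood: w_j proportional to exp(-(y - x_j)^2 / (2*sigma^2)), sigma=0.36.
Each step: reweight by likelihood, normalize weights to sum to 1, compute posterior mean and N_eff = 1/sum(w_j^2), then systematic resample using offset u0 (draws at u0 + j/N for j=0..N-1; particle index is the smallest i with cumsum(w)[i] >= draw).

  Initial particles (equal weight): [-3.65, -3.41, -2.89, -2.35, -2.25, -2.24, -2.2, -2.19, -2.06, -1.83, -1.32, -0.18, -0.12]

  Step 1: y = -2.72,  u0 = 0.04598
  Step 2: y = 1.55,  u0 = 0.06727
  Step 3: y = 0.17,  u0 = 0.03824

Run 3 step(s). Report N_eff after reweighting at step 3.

N_eff = 12.1908

step 1: w=[0.0103, 0.0463, 0.2599, 0.1714, 0.1239, 0.1195, 0.1024, 0.0983, 0.0541, 0.0137, 0.0002, 0.0000, 0.0000]  mean=-2.4733  Neff=6.5754  idx=[1, 2, 2, 2, 3, 3, 4, 4, 5, 6, 6, 7, 8]
step 2: w=[0.0000, 0.0000, 0.0000, 0.0000, 0.0002, 0.0002, 0.0041, 0.0041, 0.0054, 0.0174, 0.0174, 0.0233, 0.9279]  mean=-2.0705  Neff=1.1598  idx=[11, 12, 12, 12, 12, 12, 12, 12, 12, 12, 12, 12, 12]
step 3: w=[0.0083, 0.0826, 0.0826, 0.0826, 0.0826, 0.0826, 0.0826, 0.0826, 0.0826, 0.0826, 0.0826, 0.0826, 0.0826]  mean=-2.0611  Neff=12.1908  idx=[1, 2, 3, 4, 5, 6, 6, 7, 8, 9, 10, 11, 12]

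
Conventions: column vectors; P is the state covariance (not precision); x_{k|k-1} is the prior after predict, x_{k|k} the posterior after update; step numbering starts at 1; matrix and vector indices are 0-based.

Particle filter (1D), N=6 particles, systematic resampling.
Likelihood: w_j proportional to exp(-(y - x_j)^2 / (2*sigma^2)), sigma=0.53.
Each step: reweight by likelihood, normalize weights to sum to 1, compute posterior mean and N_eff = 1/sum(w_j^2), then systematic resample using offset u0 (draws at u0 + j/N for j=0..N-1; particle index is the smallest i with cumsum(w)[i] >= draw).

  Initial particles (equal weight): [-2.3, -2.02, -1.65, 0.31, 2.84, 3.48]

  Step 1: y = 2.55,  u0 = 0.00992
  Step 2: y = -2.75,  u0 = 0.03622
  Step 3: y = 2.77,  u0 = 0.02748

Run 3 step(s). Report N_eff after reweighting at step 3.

N_eff = 6.0000

step 1: w=[0.0000, 0.0000, 0.0000, 0.0001, 0.8005, 0.1994]  mean=2.9673  Neff=1.4695  idx=[4, 4, 4, 4, 4, 5]
step 2: w=[0.2000, 0.2000, 0.2000, 0.2000, 0.2000, 0.0000]  mean=2.8400  Neff=5.0000  idx=[0, 1, 1, 2, 3, 4]
step 3: w=[0.1667, 0.1667, 0.1667, 0.1667, 0.1667, 0.1667]  mean=2.8400  Neff=6.0000  idx=[0, 1, 2, 3, 4, 5]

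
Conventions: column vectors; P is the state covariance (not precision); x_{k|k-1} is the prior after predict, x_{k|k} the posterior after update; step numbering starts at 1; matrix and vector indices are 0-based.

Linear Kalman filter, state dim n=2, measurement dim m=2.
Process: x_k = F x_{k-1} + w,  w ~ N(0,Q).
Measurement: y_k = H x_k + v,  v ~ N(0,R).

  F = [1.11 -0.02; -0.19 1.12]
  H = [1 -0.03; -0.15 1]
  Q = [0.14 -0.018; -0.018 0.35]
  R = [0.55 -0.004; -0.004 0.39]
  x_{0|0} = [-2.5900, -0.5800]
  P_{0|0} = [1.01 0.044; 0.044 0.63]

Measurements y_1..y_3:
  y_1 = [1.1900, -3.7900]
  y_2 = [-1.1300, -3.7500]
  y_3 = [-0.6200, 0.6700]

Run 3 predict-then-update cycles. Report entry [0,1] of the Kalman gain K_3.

K[0,1] = -0.0553

step 1: x^-=[-2.8633, -0.1575]  P^-=[1.3827 -0.1903; -0.1903 1.1580]  S=[1.9452 -0.4373; -0.4373 1.6362]  K=[0.7013 -0.0556; 0.0504 0.7386]  nu=[4.0486, -4.0620]  x^+=[0.2018, -2.9539]  P^+=[0.3869 0.0335; 0.0335 0.2929]
step 2: x^-=[0.2831, -3.3468]  P^-=[0.6154 -0.0643; -0.0643 0.7171]  S=[1.1699 -0.1824; -0.1824 1.1403]  K=[0.5192 -0.0543; 0.0267 0.6416]  nu=[-1.5135, -0.3608]  x^+=[-0.4831, -3.6186]  P^+=[0.2864 0.0197; 0.0197 0.2531]
step 3: x^-=[-0.4639, -3.9611]  P^-=[0.4921 -0.0595; -0.0595 0.6694]  S=[1.0462 -0.1577; -0.1577 1.0883]  K=[0.4637 -0.0553; 0.0183 0.6259]  nu=[-0.2750, 4.5615]  x^+=[-0.8437, -1.1109]  P^+=[0.2557 0.0149; 0.0149 0.2463]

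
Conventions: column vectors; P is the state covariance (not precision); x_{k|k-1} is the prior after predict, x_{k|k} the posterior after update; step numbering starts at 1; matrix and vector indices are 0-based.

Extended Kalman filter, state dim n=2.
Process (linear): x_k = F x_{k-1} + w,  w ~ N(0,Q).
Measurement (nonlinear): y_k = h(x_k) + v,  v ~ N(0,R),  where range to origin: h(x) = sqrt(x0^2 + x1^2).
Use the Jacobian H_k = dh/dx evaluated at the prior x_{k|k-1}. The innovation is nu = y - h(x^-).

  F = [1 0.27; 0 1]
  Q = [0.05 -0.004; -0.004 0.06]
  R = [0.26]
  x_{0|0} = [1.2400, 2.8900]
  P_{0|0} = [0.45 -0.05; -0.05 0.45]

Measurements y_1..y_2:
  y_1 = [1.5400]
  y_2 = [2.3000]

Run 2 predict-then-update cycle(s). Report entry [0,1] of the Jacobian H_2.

step 1: x^-=[2.0203, 2.8900]  P^-=[0.5058 0.0675; 0.0675 0.5100]  H_jac=[0.5729 0.8196]  S=[0.8320]  K=[0.4148; 0.5489]  nu=[-1.9861]  x^+=[1.1964, 1.7999]  P^+=[0.3626 -0.1219; -0.1219 0.2594]
step 2: x^-=[1.6824, 1.7999]  P^-=[0.3657 -0.0559; -0.0559 0.3194]  H_jac=[0.6829 0.7305]  S=[0.5452]  K=[0.3832; 0.3579]  nu=[-0.1637]  x^+=[1.6197, 1.7413]  P^+=[0.2857 -0.1307; -0.1307 0.2495]

H_jac[0,1] = 0.7305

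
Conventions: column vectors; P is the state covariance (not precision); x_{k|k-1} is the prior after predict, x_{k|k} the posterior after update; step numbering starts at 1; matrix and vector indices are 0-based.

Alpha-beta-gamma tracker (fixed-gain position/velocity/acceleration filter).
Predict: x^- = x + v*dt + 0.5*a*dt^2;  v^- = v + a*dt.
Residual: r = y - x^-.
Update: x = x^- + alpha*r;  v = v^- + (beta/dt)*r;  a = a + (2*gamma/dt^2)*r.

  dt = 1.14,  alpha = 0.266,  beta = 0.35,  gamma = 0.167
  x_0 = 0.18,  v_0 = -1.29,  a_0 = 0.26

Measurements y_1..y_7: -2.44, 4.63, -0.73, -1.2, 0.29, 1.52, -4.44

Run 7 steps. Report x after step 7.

x_post = -1.0772

step 1: x_pred=-1.1217  r=-1.3183  x^+=-1.4723  v^+=-1.3984  a^+=-0.0788
step 2: x_pred=-3.1177  r=7.7477  x^+=-1.0568  v^+=0.8905  a^+=1.9124
step 3: x_pred=1.2010  r=-1.9310  x^+=0.6873  v^+=2.4777  a^+=1.4161
step 4: x_pred=4.4321  r=-5.6321  x^+=2.9340  v^+=2.3629  a^+=-0.0314
step 5: x_pred=5.6073  r=-5.3173  x^+=4.1929  v^+=0.6946  a^+=-1.3979
step 6: x_pred=4.0764  r=-2.5564  x^+=3.3964  v^+=-1.6839  a^+=-2.0549
step 7: x_pred=0.1415  r=-4.5815  x^+=-1.0772  v^+=-5.4331  a^+=-3.2324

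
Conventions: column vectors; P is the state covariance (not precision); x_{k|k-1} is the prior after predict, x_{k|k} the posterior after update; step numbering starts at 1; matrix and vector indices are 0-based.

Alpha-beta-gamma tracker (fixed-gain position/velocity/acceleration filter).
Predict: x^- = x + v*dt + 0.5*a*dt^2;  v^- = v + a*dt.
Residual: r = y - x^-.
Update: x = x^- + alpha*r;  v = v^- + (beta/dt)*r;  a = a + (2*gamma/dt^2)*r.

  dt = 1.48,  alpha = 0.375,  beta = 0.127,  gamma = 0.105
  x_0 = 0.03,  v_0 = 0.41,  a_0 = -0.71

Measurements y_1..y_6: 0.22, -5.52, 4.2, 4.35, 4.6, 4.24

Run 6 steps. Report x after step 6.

x_post = 3.2816

step 1: x_pred=-0.1408  r=0.3608  x^+=-0.0055  v^+=-0.6098  a^+=-0.6754
step 2: x_pred=-1.6478  r=-3.8722  x^+=-3.0999  v^+=-1.9417  a^+=-1.0467
step 3: x_pred=-7.1199  r=11.3199  x^+=-2.8749  v^+=-2.5194  a^+=0.0386
step 4: x_pred=-6.5614  r=10.9114  x^+=-2.4696  v^+=-1.5259  a^+=1.0847
step 5: x_pred=-3.5400  r=8.1400  x^+=-0.4875  v^+=0.7780  a^+=1.8651
step 6: x_pred=2.7066  r=1.5334  x^+=3.2816  v^+=3.6699  a^+=2.0121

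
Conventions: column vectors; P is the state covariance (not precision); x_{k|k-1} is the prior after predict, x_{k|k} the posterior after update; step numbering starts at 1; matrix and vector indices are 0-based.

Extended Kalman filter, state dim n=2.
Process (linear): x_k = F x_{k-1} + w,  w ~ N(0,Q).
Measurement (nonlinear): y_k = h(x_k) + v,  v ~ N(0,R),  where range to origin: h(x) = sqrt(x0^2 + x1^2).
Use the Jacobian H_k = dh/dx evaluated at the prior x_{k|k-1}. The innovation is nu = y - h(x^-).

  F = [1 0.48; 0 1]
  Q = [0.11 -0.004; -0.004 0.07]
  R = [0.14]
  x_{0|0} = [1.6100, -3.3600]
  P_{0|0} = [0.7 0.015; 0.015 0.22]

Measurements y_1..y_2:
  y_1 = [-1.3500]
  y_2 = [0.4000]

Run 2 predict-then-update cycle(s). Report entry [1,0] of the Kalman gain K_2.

step 1: x^-=[-0.0028, -3.3600]  P^-=[0.8751 0.1166; 0.1166 0.2900]  H_jac=[-0.0008 -1.0000]  S=[0.4302]  K=[-0.2727; -0.6743]  nu=[-4.7100]  x^+=[1.2818, -0.1839]  P^+=[0.8431 0.0375; 0.0375 0.0944]
step 2: x^-=[1.1935, -0.1839]  P^-=[1.0108 0.0788; 0.0788 0.1644]  H_jac=[0.9883 -0.1523]  S=[1.1075]  K=[0.8912; 0.0477]  nu=[-0.8076]  x^+=[0.4738, -0.2224]  P^+=[0.1311 0.0317; 0.0317 0.1619]

K[1,0] = 0.0477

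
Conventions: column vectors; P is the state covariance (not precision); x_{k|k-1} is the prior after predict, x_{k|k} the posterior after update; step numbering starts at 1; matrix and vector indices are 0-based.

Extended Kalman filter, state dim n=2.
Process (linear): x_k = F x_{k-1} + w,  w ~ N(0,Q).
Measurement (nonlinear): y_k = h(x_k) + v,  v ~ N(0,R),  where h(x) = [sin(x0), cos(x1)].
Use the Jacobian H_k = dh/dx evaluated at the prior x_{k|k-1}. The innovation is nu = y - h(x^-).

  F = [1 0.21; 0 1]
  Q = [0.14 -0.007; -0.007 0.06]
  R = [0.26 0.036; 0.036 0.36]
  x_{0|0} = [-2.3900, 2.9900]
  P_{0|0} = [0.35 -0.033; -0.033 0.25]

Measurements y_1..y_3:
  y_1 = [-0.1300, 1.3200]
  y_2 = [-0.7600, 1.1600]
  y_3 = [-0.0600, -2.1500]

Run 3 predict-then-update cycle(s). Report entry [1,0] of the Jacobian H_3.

H_jac[1,0] = 0.0000

step 1: x^-=[-1.7621, 2.9900]  P^-=[0.4872 0.0125; 0.0125 0.3100]  H_jac=[-0.1901 0.0000; 0.0000 -0.1510]  S=[0.2776 0.0364; 0.0364 0.3671]  K=[-0.3374 0.0283; 0.0082 -0.1284]  nu=[0.8518, 2.3085]  x^+=[-1.9842, 2.7007]  P^+=[0.4560 0.0130; 0.0130 0.3040]
step 2: x^-=[-1.4170, 2.7007]  P^-=[0.6148 0.0699; 0.0699 0.3640]  H_jac=[0.1532 0.0000; 0.0000 -0.4267]  S=[0.2744 0.0314; 0.0314 0.4263]  K=[0.3542 -0.0961; 0.0814 -0.3704]  nu=[0.2282, 2.0644]  x^+=[-1.5345, 1.9547]  P^+=[0.5786 0.0512; 0.0512 0.3056]
step 3: x^-=[-1.1240, 1.9547]  P^-=[0.7536 0.1083; 0.1083 0.3656]  H_jac=[0.4321 0.0000; 0.0000 -0.9272]  S=[0.4007 -0.0074; -0.0074 0.6743]  K=[0.8100 -0.1401; 0.1076 -0.5015]  nu=[0.8418, -1.7755]  x^+=[-0.1934, 2.9357]  P^+=[0.4758 0.0229; 0.0229 0.1906]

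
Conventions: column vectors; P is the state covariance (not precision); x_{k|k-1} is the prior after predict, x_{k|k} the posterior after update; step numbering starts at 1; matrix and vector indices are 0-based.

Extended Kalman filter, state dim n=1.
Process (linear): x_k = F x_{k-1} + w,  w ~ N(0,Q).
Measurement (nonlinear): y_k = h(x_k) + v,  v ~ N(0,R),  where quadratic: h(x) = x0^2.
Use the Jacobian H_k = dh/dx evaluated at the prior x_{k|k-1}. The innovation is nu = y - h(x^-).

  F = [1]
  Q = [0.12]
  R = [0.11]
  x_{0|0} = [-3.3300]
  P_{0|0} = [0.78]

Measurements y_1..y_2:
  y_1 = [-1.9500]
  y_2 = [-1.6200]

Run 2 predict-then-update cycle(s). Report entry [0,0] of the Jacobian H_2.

step 1: x^-=[-3.3300]  P^-=[0.9000]  H_jac=[-6.6600]  S=[40.0300]  K=[-0.1497]  nu=[-13.0389]  x^+=[-1.3776]  P^+=[0.0025]
step 2: x^-=[-1.3776]  P^-=[0.1225]  H_jac=[-2.7552]  S=[1.0397]  K=[-0.3246]  nu=[-3.5177]  x^+=[-0.2359]  P^+=[0.0130]

H_jac[0,0] = -2.7552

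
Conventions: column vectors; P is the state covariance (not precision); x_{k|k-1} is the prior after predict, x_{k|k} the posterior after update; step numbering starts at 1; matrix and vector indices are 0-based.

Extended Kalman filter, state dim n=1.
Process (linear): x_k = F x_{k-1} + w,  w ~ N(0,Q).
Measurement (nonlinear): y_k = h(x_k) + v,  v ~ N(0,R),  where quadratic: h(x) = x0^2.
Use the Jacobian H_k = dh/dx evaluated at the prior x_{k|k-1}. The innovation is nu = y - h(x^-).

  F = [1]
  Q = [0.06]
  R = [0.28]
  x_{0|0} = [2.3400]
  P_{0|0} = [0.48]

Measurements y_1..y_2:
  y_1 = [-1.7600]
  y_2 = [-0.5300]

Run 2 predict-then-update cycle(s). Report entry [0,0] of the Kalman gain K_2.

step 1: x^-=[2.3400]  P^-=[0.5400]  H_jac=[4.6800]  S=[12.1073]  K=[0.2087]  nu=[-7.2356]  x^+=[0.8297]  P^+=[0.0125]
step 2: x^-=[0.8297]  P^-=[0.0725]  H_jac=[1.6594]  S=[0.4796]  K=[0.2508]  nu=[-1.2184]  x^+=[0.5241]  P^+=[0.0423]

K[0,0] = 0.2508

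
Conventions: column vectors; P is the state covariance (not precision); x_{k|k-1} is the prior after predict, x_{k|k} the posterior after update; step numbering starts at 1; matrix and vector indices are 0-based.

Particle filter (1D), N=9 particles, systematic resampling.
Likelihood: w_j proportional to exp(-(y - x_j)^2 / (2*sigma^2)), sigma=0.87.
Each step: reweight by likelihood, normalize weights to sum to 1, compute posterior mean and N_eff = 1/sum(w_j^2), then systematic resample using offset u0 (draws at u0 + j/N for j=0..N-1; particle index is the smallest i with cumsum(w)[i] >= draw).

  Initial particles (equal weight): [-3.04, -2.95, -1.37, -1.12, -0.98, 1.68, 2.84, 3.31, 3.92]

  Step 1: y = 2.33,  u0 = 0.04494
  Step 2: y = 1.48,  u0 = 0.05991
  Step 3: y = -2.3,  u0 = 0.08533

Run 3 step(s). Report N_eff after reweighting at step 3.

step 1: w=[0.0000, 0.0000, 0.0001, 0.0002, 0.0003, 0.3263, 0.3633, 0.2287, 0.0812]  mean=2.6546  Neff=3.3632  idx=[5, 5, 5, 6, 6, 6, 7, 7, 8]
step 2: w=[0.2408, 0.2408, 0.2408, 0.0729, 0.0729, 0.0729, 0.0271, 0.0271, 0.0048]  mean=2.0326  Neff=5.2250  idx=[0, 0, 1, 1, 2, 2, 3, 4, 6]
step 3: w=[0.1666, 0.1666, 0.1666, 0.1666, 0.1666, 0.1666, 0.0002, 0.0002, 0.0000]  mean=1.6804  Neff=6.0038  idx=[0, 1, 1, 2, 3, 3, 4, 5, 5]

N_eff = 6.0038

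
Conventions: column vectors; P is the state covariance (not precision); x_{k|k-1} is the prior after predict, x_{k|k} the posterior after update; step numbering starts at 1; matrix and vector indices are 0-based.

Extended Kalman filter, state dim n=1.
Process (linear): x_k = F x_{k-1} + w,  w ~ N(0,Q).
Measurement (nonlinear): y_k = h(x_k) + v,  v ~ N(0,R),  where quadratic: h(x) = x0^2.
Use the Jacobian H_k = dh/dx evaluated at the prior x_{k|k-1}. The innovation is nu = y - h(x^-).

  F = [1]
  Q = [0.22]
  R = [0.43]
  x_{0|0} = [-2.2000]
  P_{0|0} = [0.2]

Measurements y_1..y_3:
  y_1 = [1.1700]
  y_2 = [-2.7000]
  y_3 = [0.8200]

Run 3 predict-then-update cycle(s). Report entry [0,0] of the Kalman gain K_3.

K[0,0] = -0.0615

step 1: x^-=[-2.2000]  P^-=[0.4200]  H_jac=[-4.4000]  S=[8.5612]  K=[-0.2159]  nu=[-3.6700]  x^+=[-1.4078]  P^+=[0.0211]
step 2: x^-=[-1.4078]  P^-=[0.2411]  H_jac=[-2.8156]  S=[2.3413]  K=[-0.2899]  nu=[-4.6819]  x^+=[-0.0504]  P^+=[0.0443]
step 3: x^-=[-0.0504]  P^-=[0.2643]  H_jac=[-0.1007]  S=[0.4327]  K=[-0.0615]  nu=[0.8175]  x^+=[-0.1006]  P^+=[0.2626]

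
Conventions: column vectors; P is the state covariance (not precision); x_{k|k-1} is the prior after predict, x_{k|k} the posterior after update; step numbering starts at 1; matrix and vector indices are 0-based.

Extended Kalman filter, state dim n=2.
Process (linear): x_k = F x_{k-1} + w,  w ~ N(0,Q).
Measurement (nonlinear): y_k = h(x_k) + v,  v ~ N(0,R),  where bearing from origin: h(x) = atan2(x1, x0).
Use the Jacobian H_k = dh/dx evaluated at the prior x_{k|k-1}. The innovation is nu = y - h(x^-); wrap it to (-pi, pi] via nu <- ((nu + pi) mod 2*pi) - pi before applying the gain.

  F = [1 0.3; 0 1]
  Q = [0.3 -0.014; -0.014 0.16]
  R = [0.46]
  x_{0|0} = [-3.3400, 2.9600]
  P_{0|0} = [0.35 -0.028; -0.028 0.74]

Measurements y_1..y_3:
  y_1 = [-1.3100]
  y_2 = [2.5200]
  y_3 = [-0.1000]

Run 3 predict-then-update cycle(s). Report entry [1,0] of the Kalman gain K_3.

K[1,0] = -0.5426

step 1: x^-=[-2.4520, 2.9600]  P^-=[0.6998 0.1800; 0.1800 0.9000]  H_jac=[-0.2004 -0.1660]  S=[0.5249]  K=[-0.3241; -0.3533]  nu=[2.7106]  x^+=[-3.3304, 2.0023]  P^+=[0.6447 0.1199; 0.1199 0.8345]
step 2: x^-=[-2.7297, 2.0023]  P^-=[1.0917 0.3563; 0.3563 0.9945]  H_jac=[-0.1747 -0.2382]  S=[0.5794]  K=[-0.4757; -0.5162]  nu=[0.0113]  x^+=[-2.7351, 1.9965]  P^+=[0.9606 0.2140; 0.2140 0.8401]
step 3: x^-=[-2.1361, 1.9965]  P^-=[1.4646 0.4520; 0.4520 1.0001]  H_jac=[-0.2335 -0.2499]  S=[0.6551]  K=[-0.6946; -0.5426]  nu=[-2.4900]  x^+=[-0.4067, 3.3476]  P^+=[1.1486 0.2051; 0.2051 0.8072]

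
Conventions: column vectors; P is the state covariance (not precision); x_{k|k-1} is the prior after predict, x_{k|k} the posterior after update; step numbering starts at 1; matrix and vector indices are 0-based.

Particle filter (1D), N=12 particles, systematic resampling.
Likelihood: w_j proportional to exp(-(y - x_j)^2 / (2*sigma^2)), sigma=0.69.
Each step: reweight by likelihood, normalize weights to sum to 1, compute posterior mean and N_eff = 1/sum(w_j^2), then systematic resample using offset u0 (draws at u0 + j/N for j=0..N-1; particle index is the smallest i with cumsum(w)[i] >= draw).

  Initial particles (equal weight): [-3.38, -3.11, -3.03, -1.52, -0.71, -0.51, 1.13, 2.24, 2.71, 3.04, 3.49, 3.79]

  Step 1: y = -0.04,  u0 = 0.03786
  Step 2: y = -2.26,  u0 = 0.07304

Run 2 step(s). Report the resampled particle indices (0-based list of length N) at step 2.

resampled_idx = [0, 0, 0, 0, 0, 0, 1, 2, 3, 5, 7, 9]

step 1: w=[0.0000, 0.0000, 0.0000, 0.0570, 0.3547, 0.4507, 0.1350, 0.0024, 0.0002, 0.0000, 0.0000, 0.0000]  mean=-0.4099  Neff=2.8542  idx=[3, 4, 4, 4, 4, 5, 5, 5, 5, 5, 6, 6]
step 2: w=[0.5190, 0.0740, 0.0740, 0.0740, 0.0740, 0.0370, 0.0370, 0.0370, 0.0370, 0.0370, 0.0000, 0.0000]  mean=-1.0934  Neff=3.3541  idx=[0, 0, 0, 0, 0, 0, 1, 2, 3, 5, 7, 9]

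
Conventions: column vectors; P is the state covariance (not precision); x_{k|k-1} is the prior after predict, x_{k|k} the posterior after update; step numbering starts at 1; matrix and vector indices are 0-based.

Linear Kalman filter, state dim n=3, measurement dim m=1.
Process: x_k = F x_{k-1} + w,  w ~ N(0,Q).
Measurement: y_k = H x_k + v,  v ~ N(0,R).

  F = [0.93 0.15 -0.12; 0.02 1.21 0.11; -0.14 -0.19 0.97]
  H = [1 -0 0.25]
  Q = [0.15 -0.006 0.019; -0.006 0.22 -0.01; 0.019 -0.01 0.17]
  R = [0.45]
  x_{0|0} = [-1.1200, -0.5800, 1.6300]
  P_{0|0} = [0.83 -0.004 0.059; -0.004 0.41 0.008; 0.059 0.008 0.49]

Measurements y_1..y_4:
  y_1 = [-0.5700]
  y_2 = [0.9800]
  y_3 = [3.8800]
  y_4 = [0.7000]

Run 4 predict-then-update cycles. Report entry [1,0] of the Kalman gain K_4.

K[1,0] = 0.5053

step 1: x^-=[-1.3242, -0.5449, 1.8481]  P^-=[0.8696 0.0777 -0.1014; 0.0777 0.8287 -0.0441; -0.1014 -0.0441 0.6429]  S=[1.3090]  K=[0.6449; 0.0510; 0.0453]  nu=[0.2922]  x^+=[-1.1358, -0.5300, 1.8613]  P^+=[0.3251 0.0347 -0.1397; 0.0347 0.8253 -0.0472; -0.1397 -0.0472 0.6402]
step 2: x^-=[-1.3591, -0.4593, 2.0652]  P^-=[0.5016 0.1727 -0.2645; 0.1727 1.4248 -0.1933; -0.2645 -0.1933 0.8657]  S=[0.8734]  K=[0.4985; 0.1424; -0.0551]  nu=[1.8228]  x^+=[-0.4504, -0.1997, 1.9648]  P^+=[0.2845 0.1107 -0.2406; 0.1107 1.4071 -0.1864; -0.2406 -0.1864 0.8631]
step 3: x^-=[-0.6846, -0.0345, 2.0069]  P^-=[0.5314 0.3681 -0.4329; 0.3681 2.2453 -0.4773; -0.4329 -0.4773 1.1784]  S=[0.8386]  K=[0.5046; 0.2967; -0.1649]  nu=[4.0629]  x^+=[1.3657, 1.1709, 1.3368]  P^+=[0.3179 0.2426 -0.3631; 0.2426 2.1715 -0.4362; -0.3631 -0.4362 1.1556]
step 4: x^-=[1.2853, 1.5912, 0.8830]  P^-=[0.6548 0.6723 -0.6738; 0.6723 3.3074 -0.9331; -0.6738 -0.9331 1.6142]  S=[0.8688]  K=[0.5598; 0.5053; -0.3111]  nu=[-0.8060]  x^+=[0.8340, 1.1838, 1.1338]  P^+=[0.3826 0.4265 -0.5225; 0.4265 3.0855 -0.7966; -0.5225 -0.7966 1.5302]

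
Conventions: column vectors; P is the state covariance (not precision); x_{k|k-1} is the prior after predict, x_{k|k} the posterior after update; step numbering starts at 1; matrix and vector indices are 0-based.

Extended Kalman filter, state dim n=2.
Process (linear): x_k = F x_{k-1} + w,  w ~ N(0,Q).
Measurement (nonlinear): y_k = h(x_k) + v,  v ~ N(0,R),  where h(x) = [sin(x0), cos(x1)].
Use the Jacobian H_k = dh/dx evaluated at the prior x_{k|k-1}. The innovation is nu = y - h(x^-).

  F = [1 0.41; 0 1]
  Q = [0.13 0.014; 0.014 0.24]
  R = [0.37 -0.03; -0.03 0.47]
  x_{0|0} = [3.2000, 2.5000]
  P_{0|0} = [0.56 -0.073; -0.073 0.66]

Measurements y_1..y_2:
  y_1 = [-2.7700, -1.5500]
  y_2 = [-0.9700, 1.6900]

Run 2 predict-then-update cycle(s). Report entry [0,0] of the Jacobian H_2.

H_jac[0,0] = 0.8218

step 1: x^-=[4.2250, 2.5000]  P^-=[0.7411 0.2116; 0.2116 0.9000]  H_jac=[-0.4683 0.0000; 0.0000 -0.5985]  S=[0.5325 0.0293; 0.0293 0.7924]  K=[-0.6442 -0.1360; -0.1490 -0.6743]  nu=[-1.8864, -0.7489]  x^+=[5.5422, 3.2860]  P^+=[0.5003 0.0745; 0.0745 0.5221]
step 2: x^-=[6.8894, 3.2860]  P^-=[0.7791 0.3026; 0.3026 0.7621]  H_jac=[0.8218 0.0000; 0.0000 0.1439]  S=[0.8962 0.0058; 0.0058 0.4858]  K=[0.7139 0.0811; 0.2760 0.2224]  nu=[-1.5398, 2.6796]  x^+=[6.0075, 3.4570]  P^+=[0.3185 0.1161; 0.1161 0.6690]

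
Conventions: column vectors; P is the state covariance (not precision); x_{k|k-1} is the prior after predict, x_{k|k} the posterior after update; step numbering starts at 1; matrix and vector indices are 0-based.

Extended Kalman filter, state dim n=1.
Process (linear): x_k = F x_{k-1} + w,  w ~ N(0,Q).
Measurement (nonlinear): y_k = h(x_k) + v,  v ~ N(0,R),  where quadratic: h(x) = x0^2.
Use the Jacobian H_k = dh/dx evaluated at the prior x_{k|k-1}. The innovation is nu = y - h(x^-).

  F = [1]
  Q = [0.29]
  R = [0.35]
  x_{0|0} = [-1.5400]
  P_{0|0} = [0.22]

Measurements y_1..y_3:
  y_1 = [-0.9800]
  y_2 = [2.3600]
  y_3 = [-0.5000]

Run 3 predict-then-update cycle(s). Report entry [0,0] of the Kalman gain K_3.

step 1: x^-=[-1.5400]  P^-=[0.5100]  H_jac=[-3.0800]  S=[5.1881]  K=[-0.3028]  nu=[-3.3516]  x^+=[-0.5252]  P^+=[0.0344]
step 2: x^-=[-0.5252]  P^-=[0.3244]  H_jac=[-1.0505]  S=[0.7080]  K=[-0.4813]  nu=[2.0841]  x^+=[-1.5284]  P^+=[0.1604]
step 3: x^-=[-1.5284]  P^-=[0.4504]  H_jac=[-3.0568]  S=[4.5584]  K=[-0.3020]  nu=[-2.8360]  x^+=[-0.6719]  P^+=[0.0346]

K[0,0] = -0.3020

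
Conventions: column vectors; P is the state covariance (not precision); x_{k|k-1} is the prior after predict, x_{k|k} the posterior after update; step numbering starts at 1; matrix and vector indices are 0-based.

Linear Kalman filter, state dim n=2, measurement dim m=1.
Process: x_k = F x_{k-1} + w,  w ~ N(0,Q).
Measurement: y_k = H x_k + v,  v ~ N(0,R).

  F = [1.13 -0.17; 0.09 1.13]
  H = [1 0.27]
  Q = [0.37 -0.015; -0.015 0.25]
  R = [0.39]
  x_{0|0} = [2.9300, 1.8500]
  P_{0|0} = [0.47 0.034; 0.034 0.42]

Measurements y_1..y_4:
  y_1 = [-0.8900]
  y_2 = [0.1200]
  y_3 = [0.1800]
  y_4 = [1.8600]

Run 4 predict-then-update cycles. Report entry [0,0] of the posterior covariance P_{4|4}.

step 1: x^-=[2.9964, 2.3542]  P^-=[0.9692 -0.0050; -0.0050 0.7970]  S=[1.4146]  K=[0.6842; 0.1486]  nu=[-4.5220]  x^+=[-0.0975, 1.6822]  P^+=[0.3070 -0.1488; -0.1488 0.7658]
step 2: x^-=[-0.3962, 1.8922]  P^-=[0.8413 -0.3186; -0.3186 1.2000]  S=[1.1468]  K=[0.6586; 0.0047]  nu=[0.0053]  x^+=[-0.3927, 1.8922]  P^+=[0.3439 -0.3222; -0.3222 1.2000]
step 3: x^-=[-0.7654, 2.1028]  P^-=[0.9675 -0.6170; -0.6170 1.7196]  S=[1.1497]  K=[0.6966; -0.1328]  nu=[0.3777]  x^+=[-0.5023, 2.0527]  P^+=[0.4096 -0.5106; -0.5106 1.6993]
step 4: x^-=[-0.9166, 2.2743]  P^-=[1.1383 -0.9440; -0.9440 2.3193]  S=[1.1876]  K=[0.7438; -0.2676]  nu=[2.1625]  x^+=[0.6920, 1.6957]  P^+=[0.4812 -0.7076; -0.7076 2.2342]

P_post[0,0] = 0.4812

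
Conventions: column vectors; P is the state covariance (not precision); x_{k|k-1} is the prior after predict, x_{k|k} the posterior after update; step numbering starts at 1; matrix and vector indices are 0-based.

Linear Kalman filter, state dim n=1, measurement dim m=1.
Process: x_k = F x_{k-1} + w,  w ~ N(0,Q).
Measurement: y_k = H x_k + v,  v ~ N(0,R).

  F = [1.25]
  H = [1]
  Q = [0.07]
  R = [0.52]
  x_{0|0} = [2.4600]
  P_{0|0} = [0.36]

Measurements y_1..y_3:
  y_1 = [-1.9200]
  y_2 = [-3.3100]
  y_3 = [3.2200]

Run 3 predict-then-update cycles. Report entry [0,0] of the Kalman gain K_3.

step 1: x^-=[3.0750]  P^-=[0.6325]  S=[1.1525]  K=[0.5488]  nu=[-4.9950]  x^+=[0.3337]  P^+=[0.2854]
step 2: x^-=[0.4171]  P^-=[0.5159]  S=[1.0359]  K=[0.4980]  nu=[-3.7271]  x^+=[-1.4391]  P^+=[0.2590]
step 3: x^-=[-1.7988]  P^-=[0.4746]  S=[0.9946]  K=[0.4772]  nu=[5.0188]  x^+=[0.5962]  P^+=[0.2481]

K[0,0] = 0.4772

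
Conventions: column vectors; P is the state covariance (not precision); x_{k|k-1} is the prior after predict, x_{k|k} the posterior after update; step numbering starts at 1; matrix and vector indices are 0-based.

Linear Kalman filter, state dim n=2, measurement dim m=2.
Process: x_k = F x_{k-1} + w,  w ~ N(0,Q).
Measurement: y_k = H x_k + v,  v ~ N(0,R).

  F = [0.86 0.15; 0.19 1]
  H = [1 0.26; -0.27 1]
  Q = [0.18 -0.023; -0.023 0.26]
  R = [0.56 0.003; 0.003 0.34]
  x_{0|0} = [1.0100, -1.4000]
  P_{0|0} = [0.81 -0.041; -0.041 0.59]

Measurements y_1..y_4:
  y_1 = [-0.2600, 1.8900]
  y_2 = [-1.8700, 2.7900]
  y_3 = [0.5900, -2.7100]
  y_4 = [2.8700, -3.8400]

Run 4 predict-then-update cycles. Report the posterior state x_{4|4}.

x_post = [1.3541, -2.0504]

step 1: x^-=[0.6586, -1.2081]  P^-=[0.7818 0.1614; 0.1614 0.8637]  S=[1.4841 0.1666; 0.1666 1.1735]  K=[0.5689 -0.1231; 0.1846 0.6726]  nu=[-0.6045, 3.2759]  x^+=[-0.0884, 0.8838]  P^+=[0.3071 0.0428; 0.0428 0.2408]
step 2: x^-=[0.0566, 0.8670]  P^-=[0.4236 0.1013; 0.1013 0.5281]  S=[1.0719 0.1201; 0.1201 0.8443]  K=[0.4283 -0.0764; 0.1587 0.5706]  nu=[-2.1520, 1.9382]  x^+=[-1.0132, 1.6315]  P^+=[0.2299 0.0374; 0.0374 0.2046]
step 3: x^-=[-0.6266, 1.4390]  P^-=[0.3643 0.0785; 0.0785 0.4871]  S=[0.9980 0.1042; 0.1042 0.8112]  K=[0.3933 -0.0751; 0.1475 0.5553]  nu=[0.8425, -4.3182]  x^+=[0.0288, -0.8347]  P^+=[0.2115 0.0328; 0.0328 0.1981]
step 4: x^-=[-0.1004, -0.8292]  P^-=[0.3493 0.0704; 0.0704 0.4782]  S=[0.9783 0.0985; 0.0985 0.8056]  K=[0.3835 -0.0766; 0.1434 0.5524]  nu=[3.1860, -3.0379]  x^+=[1.3541, -2.0504]  P^+=[0.2065 0.0309; 0.0309 0.1966]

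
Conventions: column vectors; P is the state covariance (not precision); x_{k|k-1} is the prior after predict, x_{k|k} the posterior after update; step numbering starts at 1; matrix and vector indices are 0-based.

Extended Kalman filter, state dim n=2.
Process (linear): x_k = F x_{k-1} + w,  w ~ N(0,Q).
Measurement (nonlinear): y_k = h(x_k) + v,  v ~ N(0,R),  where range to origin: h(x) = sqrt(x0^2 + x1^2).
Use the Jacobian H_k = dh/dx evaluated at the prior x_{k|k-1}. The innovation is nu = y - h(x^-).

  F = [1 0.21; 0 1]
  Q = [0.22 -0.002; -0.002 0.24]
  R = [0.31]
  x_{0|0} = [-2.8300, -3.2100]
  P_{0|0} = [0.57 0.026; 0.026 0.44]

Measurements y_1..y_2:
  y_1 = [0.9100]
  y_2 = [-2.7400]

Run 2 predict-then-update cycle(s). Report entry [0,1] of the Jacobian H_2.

step 1: x^-=[-3.5041, -3.2100]  P^-=[0.8203 0.1164; 0.1164 0.6800]  H_jac=[-0.7374 -0.6755]  S=[1.1823]  K=[-0.5781; -0.4611]  nu=[-3.8421]  x^+=[-1.2828, -1.4383]  P^+=[0.4252 -0.1988; -0.1988 0.4286]
step 2: x^-=[-1.5848, -1.4383]  P^-=[0.5806 -0.1108; -0.1108 0.6686]  H_jac=[-0.7405 -0.6720]  S=[0.8201]  K=[-0.4335; -0.4479]  nu=[-4.8802]  x^+=[0.5305, 0.7475]  P^+=[0.4265 -0.2700; -0.2700 0.5041]

H_jac[0,1] = -0.6720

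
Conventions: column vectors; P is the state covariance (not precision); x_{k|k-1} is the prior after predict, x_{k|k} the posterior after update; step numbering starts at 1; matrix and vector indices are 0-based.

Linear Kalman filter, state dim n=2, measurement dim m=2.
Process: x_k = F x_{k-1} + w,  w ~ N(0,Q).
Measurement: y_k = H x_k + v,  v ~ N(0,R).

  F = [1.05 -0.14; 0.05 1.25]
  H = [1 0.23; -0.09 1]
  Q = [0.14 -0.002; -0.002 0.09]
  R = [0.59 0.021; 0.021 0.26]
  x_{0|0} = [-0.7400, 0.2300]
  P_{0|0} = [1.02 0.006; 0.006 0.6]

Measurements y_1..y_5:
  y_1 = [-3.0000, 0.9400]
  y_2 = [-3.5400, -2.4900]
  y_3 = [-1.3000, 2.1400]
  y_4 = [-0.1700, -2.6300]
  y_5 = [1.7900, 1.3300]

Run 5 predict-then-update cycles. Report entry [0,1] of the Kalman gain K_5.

K[0,1] = -0.1185

step 1: x^-=[-0.8092, 0.2505]  P^-=[1.2745 -0.0456; -0.0456 1.0308]  S=[1.8981 0.0987; 0.0987 1.3093]  K=[0.6750 -0.1733; 0.0600 0.7859]  nu=[-2.2484, 0.6167]  x^+=[-2.4337, 0.6002]  P^+=[0.3936 0.0045; 0.0045 0.2060]
step 2: x^-=[-2.6394, 0.6286]  P^-=[0.5766 -0.0115; -0.0115 0.4134]  S=[1.1832 0.0530; 0.0530 0.6802]  K=[0.4910 -0.1314; 0.0435 0.6060]  nu=[-1.0451, -3.3561]  x^+=[-2.7116, -1.4506]  P^+=[0.2865 0.0019; 0.0019 0.1586]
step 3: x^-=[-2.6441, -1.9488]  P^-=[0.4584 -0.0122; -0.0122 0.3388]  S=[1.0607 0.0457; 0.0457 0.6047]  K=[0.4347 -0.1213; 0.0379 0.5592]  nu=[1.7923, 3.8509]  x^+=[-2.3319, 0.2726]  P^+=[0.2538 0.0004; 0.0004 0.1462]
step 4: x^-=[-2.4866, 0.2241]  P^-=[0.4226 -0.0137; -0.0137 0.3192]  S=[1.0232 0.0430; 0.0430 0.5851]  K=[0.4149 -0.1189; 0.0355 0.5450]  nu=[2.2651, -3.0779]  x^+=[-1.1809, -1.3731]  P^+=[0.2424 -0.0004; -0.0004 0.1424]
step 5: x^-=[-1.0477, -1.7754]  P^-=[0.4102 -0.0147; -0.0147 0.3131]  S=[1.0100 0.0417; 0.0417 0.5791]  K=[0.4077 -0.1185; 0.0344 0.5405]  nu=[3.2460, 3.0112]  x^+=[-0.0812, -0.0362]  P^+=[0.2382 -0.0008; -0.0008 0.1412]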